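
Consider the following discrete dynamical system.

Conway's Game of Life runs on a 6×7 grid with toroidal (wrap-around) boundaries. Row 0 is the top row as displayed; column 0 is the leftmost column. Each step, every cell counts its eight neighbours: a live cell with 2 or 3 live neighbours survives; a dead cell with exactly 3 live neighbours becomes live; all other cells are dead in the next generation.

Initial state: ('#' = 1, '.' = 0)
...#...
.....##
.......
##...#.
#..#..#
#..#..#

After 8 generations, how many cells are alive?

15

0) ...#...
.....##
.......
##...#.
#..#..#
#..#..#
1) #...##.
.......
#....#.
##.....
..#.##.
#.###.#
2) ##..##.
....##.
##....#
##..##.
..#.##.
#.#....
3) ##.###.
....#..
.#.....
..###..
#.#.##.
#.#....
4) #######
######.
..#.#..
..#.##.
..#.###
#.#....
5) .......
.......
......#
.##...#
..#.#.#
.......
6) .......
.......
#......
.###..#
####.#.
.......
7) .......
.......
###....
...##.#
#..##.#
.##....
8) .......
.#.....
####...
....#.#
##..#.#
####...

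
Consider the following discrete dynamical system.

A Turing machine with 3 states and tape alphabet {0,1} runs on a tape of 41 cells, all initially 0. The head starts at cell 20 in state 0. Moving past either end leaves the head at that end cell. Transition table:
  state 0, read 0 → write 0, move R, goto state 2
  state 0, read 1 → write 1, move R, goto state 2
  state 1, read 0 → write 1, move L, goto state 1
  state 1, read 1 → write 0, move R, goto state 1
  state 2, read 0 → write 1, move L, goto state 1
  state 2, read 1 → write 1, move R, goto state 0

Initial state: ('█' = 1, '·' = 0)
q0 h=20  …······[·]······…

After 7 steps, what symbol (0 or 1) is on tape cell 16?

1

gen 0: q0 h=20  …······[·]······…
gen 1: q2 h=21  …······[·]······…
gen 2: q1 h=20  …······[·]█·····…
gen 3: q1 h=19  …······[·]██····…
gen 4: q1 h=18  …······[·]███···…
gen 5: q1 h=17  …······[·]████··…
gen 6: q1 h=16  …······[·]█████·…
gen 7: q1 h=15  …······[·]██████…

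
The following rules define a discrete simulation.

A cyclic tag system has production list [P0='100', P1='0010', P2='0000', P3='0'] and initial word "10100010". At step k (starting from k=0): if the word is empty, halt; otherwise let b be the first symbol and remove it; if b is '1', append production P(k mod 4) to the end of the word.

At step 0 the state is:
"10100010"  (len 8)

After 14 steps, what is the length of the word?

8

0) "10100010"  (len 8)
1) "0100010100"  (len 10)
2) "100010100"  (len 9)
3) "000101000000"  (len 12)
4) "00101000000"  (len 11)
5) "0101000000"  (len 10)
6) "101000000"  (len 9)
7) "010000000000"  (len 12)
8) "10000000000"  (len 11)
9) "0000000000100"  (len 13)
10) "000000000100"  (len 12)
11) "00000000100"  (len 11)
12) "0000000100"  (len 10)
13) "000000100"  (len 9)
14) "00000100"  (len 8)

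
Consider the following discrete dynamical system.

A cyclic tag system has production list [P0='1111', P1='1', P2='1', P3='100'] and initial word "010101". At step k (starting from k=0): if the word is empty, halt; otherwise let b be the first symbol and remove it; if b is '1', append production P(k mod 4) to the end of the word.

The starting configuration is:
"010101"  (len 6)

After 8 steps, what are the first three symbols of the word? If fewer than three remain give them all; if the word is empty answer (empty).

001

0) "010101"  (len 6)
1) "10101"  (len 5)
2) "01011"  (len 5)
3) "1011"  (len 4)
4) "011100"  (len 6)
5) "11100"  (len 5)
6) "11001"  (len 5)
7) "10011"  (len 5)
8) "0011100"  (len 7)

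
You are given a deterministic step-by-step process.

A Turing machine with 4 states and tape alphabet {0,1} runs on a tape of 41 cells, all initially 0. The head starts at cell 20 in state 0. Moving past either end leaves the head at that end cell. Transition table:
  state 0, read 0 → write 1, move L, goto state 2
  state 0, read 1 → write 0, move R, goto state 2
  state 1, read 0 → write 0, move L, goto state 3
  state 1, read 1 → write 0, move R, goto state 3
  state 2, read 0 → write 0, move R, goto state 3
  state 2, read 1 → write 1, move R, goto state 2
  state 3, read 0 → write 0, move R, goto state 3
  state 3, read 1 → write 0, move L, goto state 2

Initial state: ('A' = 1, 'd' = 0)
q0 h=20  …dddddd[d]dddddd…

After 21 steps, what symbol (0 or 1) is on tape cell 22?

0

k=0  q0 h=20  …dddddd[d]dddddd…
k=1  q2 h=19  …dddddd[d]Addddd…
k=2  q3 h=20  …dddddd[A]dddddd…
k=3  q2 h=19  …dddddd[d]dddddd…
k=4  q3 h=20  …dddddd[d]dddddd…
k=5  q3 h=21  …dddddd[d]dddddd…
k=6  q3 h=22  …dddddd[d]dddddd…
k=7  q3 h=23  …dddddd[d]dddddd…
k=8  q3 h=24  …dddddd[d]dddddd…
k=9  q3 h=25  …dddddd[d]dddddd…
k=10  q3 h=26  …dddddd[d]dddddd…
k=11  q3 h=27  …dddddd[d]dddddd…
k=12  q3 h=28  …dddddd[d]dddddd…
k=13  q3 h=29  …dddddd[d]dddddd…
k=14  q3 h=30  …dddddd[d]dddddd…
k=15  q3 h=31  …dddddd[d]dddddd…
k=16  q3 h=32  …dddddd[d]dddddd…
k=17  q3 h=33  …dddddd[d]dddddd…
k=18  q3 h=34  …dddddd[d]dddddd|
k=19  q3 h=35  …dddddd[d]ddddd|
k=20  q3 h=36  …dddddd[d]dddd|
k=21  q3 h=37  …dddddd[d]ddd|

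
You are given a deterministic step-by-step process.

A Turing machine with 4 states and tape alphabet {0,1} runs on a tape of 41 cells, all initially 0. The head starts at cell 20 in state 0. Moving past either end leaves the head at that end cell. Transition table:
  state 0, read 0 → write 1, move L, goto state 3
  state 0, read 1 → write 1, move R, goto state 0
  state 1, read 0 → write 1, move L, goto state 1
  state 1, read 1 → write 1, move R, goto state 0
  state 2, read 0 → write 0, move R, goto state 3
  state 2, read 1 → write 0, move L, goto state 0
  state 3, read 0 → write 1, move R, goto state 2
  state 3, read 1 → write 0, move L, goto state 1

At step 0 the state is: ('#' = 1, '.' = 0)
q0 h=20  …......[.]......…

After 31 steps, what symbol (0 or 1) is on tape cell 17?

t=0: q0 h=20  …......[.]......…
t=1: q3 h=19  …......[.]#.....…
t=2: q2 h=20  ….....#[#]......…
t=3: q0 h=19  …......[#]......…
t=4: q0 h=20  ….....#[.]......…
t=5: q3 h=19  …......[#]#.....…
t=6: q1 h=18  …......[.].#....…
t=7: q1 h=17  …......[.]#.#...…
t=8: q1 h=16  …......[.]##.#..…
t=9: q1 h=15  …......[.]###.#.…
t=10: q1 h=14  …......[.]####.#…
t=11: q1 h=13  …......[.]#####.…
t=12: q1 h=12  …......[.]######…
t=13: q1 h=11  …......[.]######…
t=14: q1 h=10  …......[.]######…
t=15: q1 h= 9  …......[.]######…
t=16: q1 h= 8  …......[.]######…
t=17: q1 h= 7  …......[.]######…
t=18: q1 h= 6  |......[.]######…
t=19: q1 h= 5  |.....[.]######…
t=20: q1 h= 4  |....[.]######…
t=21: q1 h= 3  |...[.]######…
t=22: q1 h= 2  |..[.]######…
t=23: q1 h= 1  |.[.]######…
t=24: q1 h= 0  |[.]######…
t=25: q1 h= 0  |[#]######…
t=26: q0 h= 1  |#[#]######…
t=27: q0 h= 2  |##[#]######…
t=28: q0 h= 3  |###[#]######…
t=29: q0 h= 4  |####[#]######…
t=30: q0 h= 5  |#####[#]######…
t=31: q0 h= 6  |######[#]######…

1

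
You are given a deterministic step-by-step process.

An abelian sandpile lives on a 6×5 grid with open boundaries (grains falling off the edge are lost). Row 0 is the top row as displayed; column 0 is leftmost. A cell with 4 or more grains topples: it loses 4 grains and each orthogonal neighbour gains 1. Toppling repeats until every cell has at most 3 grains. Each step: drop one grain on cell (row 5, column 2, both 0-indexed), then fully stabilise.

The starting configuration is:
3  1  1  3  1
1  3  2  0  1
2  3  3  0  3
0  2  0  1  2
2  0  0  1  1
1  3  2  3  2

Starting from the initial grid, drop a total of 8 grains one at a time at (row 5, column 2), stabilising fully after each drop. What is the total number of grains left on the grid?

[0] 3  1  1  3  1
1  3  2  0  1
2  3  3  0  3
0  2  0  1  2
2  0  0  1  1
1  3  2  3  2
[1] 3  1  1  3  1
1  3  2  0  1
2  3  3  0  3
0  2  0  1  2
2  0  0  1  1
1  3  3  3  2
[2] 3  1  1  3  1
1  3  2  0  1
2  3  3  0  3
0  2  0  1  2
2  1  1  2  1
2  0  2  0  3
[3] 3  1  1  3  1
1  3  2  0  1
2  3  3  0  3
0  2  0  1  2
2  1  1  2  1
2  0  3  0  3
[4] 3  1  1  3  1
1  3  2  0  1
2  3  3  0  3
0  2  0  1  2
2  1  2  2  1
2  1  0  1  3
[5] 3  1  1  3  1
1  3  2  0  1
2  3  3  0  3
0  2  0  1  2
2  1  2  2  1
2  1  1  1  3
[6] 3  1  1  3  1
1  3  2  0  1
2  3  3  0  3
0  2  0  1  2
2  1  2  2  1
2  1  2  1  3
[7] 3  1  1  3  1
1  3  2  0  1
2  3  3  0  3
0  2  0  1  2
2  1  2  2  1
2  1  3  1  3
[8] 3  1  1  3  1
1  3  2  0  1
2  3  3  0  3
0  2  0  1  2
2  1  3  2  1
2  2  0  2  3

50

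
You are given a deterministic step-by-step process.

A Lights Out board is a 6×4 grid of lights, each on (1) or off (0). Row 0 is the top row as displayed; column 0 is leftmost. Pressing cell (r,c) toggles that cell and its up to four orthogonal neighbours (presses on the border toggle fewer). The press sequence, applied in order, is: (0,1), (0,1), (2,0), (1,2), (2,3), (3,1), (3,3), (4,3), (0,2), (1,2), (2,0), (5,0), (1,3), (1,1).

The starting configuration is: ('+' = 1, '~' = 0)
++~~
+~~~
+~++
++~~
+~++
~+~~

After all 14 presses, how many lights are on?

k=0  ++~~
+~~~
+~++
++~~
+~++
~+~~
k=1  ~~+~
++~~
+~++
++~~
+~++
~+~~
k=2  ++~~
+~~~
+~++
++~~
+~++
~+~~
k=3  ++~~
~~~~
~+++
~+~~
+~++
~+~~
k=4  +++~
~+++
~+~+
~+~~
+~++
~+~~
k=5  +++~
~++~
~++~
~+~+
+~++
~+~~
k=6  +++~
~++~
~~+~
+~++
++++
~+~~
k=7  +++~
~++~
~~++
+~~~
+++~
~+~~
k=8  +++~
~++~
~~++
+~~+
++~+
~+~+
k=9  +~~+
~+~~
~~++
+~~+
++~+
~+~+
k=10  +~++
~~++
~~~+
+~~+
++~+
~+~+
k=11  +~++
+~++
++~+
~~~+
++~+
~+~+
k=12  +~++
+~++
++~+
~~~+
~+~+
+~~+
k=13  +~+~
+~~~
++~~
~~~+
~+~+
+~~+
k=14  +++~
~++~
+~~~
~~~+
~+~+
+~~+

11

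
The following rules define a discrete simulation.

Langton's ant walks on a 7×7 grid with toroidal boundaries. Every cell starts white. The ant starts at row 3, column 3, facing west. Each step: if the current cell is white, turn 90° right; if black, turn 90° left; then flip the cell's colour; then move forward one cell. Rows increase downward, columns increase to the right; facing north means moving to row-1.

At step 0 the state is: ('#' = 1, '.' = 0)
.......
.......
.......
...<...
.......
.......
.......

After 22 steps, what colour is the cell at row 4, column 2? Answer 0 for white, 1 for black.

1

0) .......
.......
.......
...<...
.......
.......
.......
1) .......
.......
...^...
...#...
.......
.......
.......
2) .......
.......
...#>..
...#...
.......
.......
.......
3) .......
.......
...##..
...#v..
.......
.......
.......
4) .......
.......
...##..
...<#..
.......
.......
.......
5) .......
.......
...##..
....#..
...v...
.......
.......
6) .......
.......
...##..
....#..
..<#...
.......
.......
7) .......
.......
...##..
..^.#..
..##...
.......
.......
8) .......
.......
...##..
..#>#..
..##...
.......
.......
9) .......
.......
...##..
..###..
..#v...
.......
.......
10) .......
.......
...##..
..###..
..#.>..
.......
.......
11) .......
.......
...##..
..###..
..#.#..
....v..
.......
12) .......
.......
...##..
..###..
..#.#..
...<#..
.......
13) .......
.......
...##..
..###..
..#^#..
...##..
.......
14) .......
.......
...##..
..###..
..##>..
...##..
.......
15) .......
.......
...##..
..##^..
..##...
...##..
.......
16) .......
.......
...##..
..#<...
..##...
...##..
.......
17) .......
.......
...##..
..#....
..#v...
...##..
.......
18) .......
.......
...##..
..#....
..#.>..
...##..
.......
19) .......
.......
...##..
..#....
..#.#..
...#v..
.......
20) .......
.......
...##..
..#....
..#.#..
...#.>.
.......
21) .......
.......
...##..
..#....
..#.#..
...#.#.
.....v.
22) .......
.......
...##..
..#....
..#.#..
...#.#.
....<#.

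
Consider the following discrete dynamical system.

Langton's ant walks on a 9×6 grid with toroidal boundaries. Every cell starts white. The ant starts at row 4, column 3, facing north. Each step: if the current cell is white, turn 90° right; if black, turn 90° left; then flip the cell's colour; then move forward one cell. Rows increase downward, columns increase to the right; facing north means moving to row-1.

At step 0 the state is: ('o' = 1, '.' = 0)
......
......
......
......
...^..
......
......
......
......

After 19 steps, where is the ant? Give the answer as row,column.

k=0  ......
......
......
......
...^..
......
......
......
......
k=1  ......
......
......
......
...o>.
......
......
......
......
k=2  ......
......
......
......
...oo.
....v.
......
......
......
k=3  ......
......
......
......
...oo.
...<o.
......
......
......
k=4  ......
......
......
......
...^o.
...oo.
......
......
......
k=5  ......
......
......
......
..<.o.
...oo.
......
......
......
k=6  ......
......
......
..^...
..o.o.
...oo.
......
......
......
k=7  ......
......
......
..o>..
..o.o.
...oo.
......
......
......
k=8  ......
......
......
..oo..
..ovo.
...oo.
......
......
......
k=9  ......
......
......
..oo..
..<oo.
...oo.
......
......
......
k=10  ......
......
......
..oo..
...oo.
..voo.
......
......
......
k=11  ......
......
......
..oo..
...oo.
.<ooo.
......
......
......
k=12  ......
......
......
..oo..
.^.oo.
.oooo.
......
......
......
k=13  ......
......
......
..oo..
.o>oo.
.oooo.
......
......
......
k=14  ......
......
......
..oo..
.oooo.
.ovoo.
......
......
......
k=15  ......
......
......
..oo..
.oooo.
.o.>o.
......
......
......
k=16  ......
......
......
..oo..
.oo^o.
.o..o.
......
......
......
k=17  ......
......
......
..oo..
.o<.o.
.o..o.
......
......
......
k=18  ......
......
......
..oo..
.o..o.
.ov.o.
......
......
......
k=19  ......
......
......
..oo..
.o..o.
.<o.o.
......
......
......

5,1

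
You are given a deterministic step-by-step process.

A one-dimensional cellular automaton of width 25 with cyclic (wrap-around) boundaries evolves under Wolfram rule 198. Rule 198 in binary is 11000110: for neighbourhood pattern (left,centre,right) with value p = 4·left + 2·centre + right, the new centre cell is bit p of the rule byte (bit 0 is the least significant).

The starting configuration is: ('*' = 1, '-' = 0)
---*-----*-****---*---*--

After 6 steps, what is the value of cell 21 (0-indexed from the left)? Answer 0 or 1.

0

t=0: ---*-----*-****---*---*--
t=1: --**----**--***--**--**--
t=2: -*-*---*-*-*-**-*-*-*-*--
t=3: **-*--**-*-*--*-*-*-*-*--
t=4: -*-*-*-*-*-*-**-*-*-*-*-*
t=5: -*-*-*-*-*-*--*-*-*-*-*-*
t=6: -*-*-*-*-*-*-**-*-*-*-*-*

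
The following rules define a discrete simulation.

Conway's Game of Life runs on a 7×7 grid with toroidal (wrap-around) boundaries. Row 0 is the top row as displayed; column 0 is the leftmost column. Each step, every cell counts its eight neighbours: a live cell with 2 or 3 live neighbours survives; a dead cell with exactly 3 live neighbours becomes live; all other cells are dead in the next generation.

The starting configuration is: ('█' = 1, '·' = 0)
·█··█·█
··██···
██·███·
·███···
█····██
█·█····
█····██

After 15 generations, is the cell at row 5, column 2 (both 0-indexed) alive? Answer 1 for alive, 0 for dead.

0

0) ·█··█·█
··██···
██·███·
·███···
█····██
█·█····
█····██
1) ·████·█
······█
█······
···█···
█··█··█
·······
·····█·
2) █·███·█
·███·██
·······
█·····█
·······
······█
··████·
3) █······
·█···██
·██··█·
·······
█·····█
···███·
███····
4) ··█····
·██··██
███··██
██····█
····███
··████·
█████·█
5) ····█··
···█·█·
·······
··█·█··
·██····
·······
█·····█
6) ····███
····█··
···██··
·███···
·███···
██·····
·······
7) ····██·
·······
····█··
·█·····
···█···
██·····
█····██
8) ····██·
····██·
·······
·······
███····
██·····
██··██·
9) ···█···
····██·
·······
·█·····
█·█····
·······
██··██·
10) ···█··█
····█··
·······
·█·····
·█·····
█·····█
····█··
11) ···███·
·······
·······
·······
·█·····
█······
█····██
12) ····██·
····█··
·······
·······
·······
██·····
█····█·
13) ····███
····██·
·······
·······
·······
██····█
██··██·
14) █··█···
····█·█
·······
·······
█······
·█···██
·█··█··
15) █··███·
·······
·······
·······
█·····█
·█···██
·██·███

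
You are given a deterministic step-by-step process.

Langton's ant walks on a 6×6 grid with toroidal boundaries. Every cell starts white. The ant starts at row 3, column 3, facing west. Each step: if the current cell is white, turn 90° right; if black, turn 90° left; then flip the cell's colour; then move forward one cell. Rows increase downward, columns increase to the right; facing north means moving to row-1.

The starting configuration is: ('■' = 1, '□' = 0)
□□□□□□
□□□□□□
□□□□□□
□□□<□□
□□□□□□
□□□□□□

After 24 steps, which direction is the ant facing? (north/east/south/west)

step 0: □□□□□□
□□□□□□
□□□□□□
□□□<□□
□□□□□□
□□□□□□
step 1: □□□□□□
□□□□□□
□□□^□□
□□□■□□
□□□□□□
□□□□□□
step 2: □□□□□□
□□□□□□
□□□■>□
□□□■□□
□□□□□□
□□□□□□
step 3: □□□□□□
□□□□□□
□□□■■□
□□□■v□
□□□□□□
□□□□□□
step 4: □□□□□□
□□□□□□
□□□■■□
□□□<■□
□□□□□□
□□□□□□
step 5: □□□□□□
□□□□□□
□□□■■□
□□□□■□
□□□v□□
□□□□□□
step 6: □□□□□□
□□□□□□
□□□■■□
□□□□■□
□□<■□□
□□□□□□
step 7: □□□□□□
□□□□□□
□□□■■□
□□^□■□
□□■■□□
□□□□□□
step 8: □□□□□□
□□□□□□
□□□■■□
□□■>■□
□□■■□□
□□□□□□
step 9: □□□□□□
□□□□□□
□□□■■□
□□■■■□
□□■v□□
□□□□□□
step 10: □□□□□□
□□□□□□
□□□■■□
□□■■■□
□□■□>□
□□□□□□
step 11: □□□□□□
□□□□□□
□□□■■□
□□■■■□
□□■□■□
□□□□v□
step 12: □□□□□□
□□□□□□
□□□■■□
□□■■■□
□□■□■□
□□□<■□
step 13: □□□□□□
□□□□□□
□□□■■□
□□■■■□
□□■^■□
□□□■■□
step 14: □□□□□□
□□□□□□
□□□■■□
□□■■■□
□□■■>□
□□□■■□
step 15: □□□□□□
□□□□□□
□□□■■□
□□■■^□
□□■■□□
□□□■■□
step 16: □□□□□□
□□□□□□
□□□■■□
□□■<□□
□□■■□□
□□□■■□
step 17: □□□□□□
□□□□□□
□□□■■□
□□■□□□
□□■v□□
□□□■■□
step 18: □□□□□□
□□□□□□
□□□■■□
□□■□□□
□□■□>□
□□□■■□
step 19: □□□□□□
□□□□□□
□□□■■□
□□■□□□
□□■□■□
□□□■v□
step 20: □□□□□□
□□□□□□
□□□■■□
□□■□□□
□□■□■□
□□□■□>
step 21: □□□□□v
□□□□□□
□□□■■□
□□■□□□
□□■□■□
□□□■□■
step 22: □□□□<■
□□□□□□
□□□■■□
□□■□□□
□□■□■□
□□□■□■
step 23: □□□□■■
□□□□□□
□□□■■□
□□■□□□
□□■□■□
□□□■^■
step 24: □□□□■■
□□□□□□
□□□■■□
□□■□□□
□□■□■□
□□□■■>

east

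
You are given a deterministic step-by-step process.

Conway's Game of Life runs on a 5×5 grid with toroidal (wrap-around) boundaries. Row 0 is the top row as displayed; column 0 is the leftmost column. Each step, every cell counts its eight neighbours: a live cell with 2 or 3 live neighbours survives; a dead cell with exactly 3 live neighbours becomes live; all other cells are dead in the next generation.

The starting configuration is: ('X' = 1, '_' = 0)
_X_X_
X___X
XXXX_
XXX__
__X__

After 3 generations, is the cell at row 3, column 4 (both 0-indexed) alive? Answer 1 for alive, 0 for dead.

1

t=0: _X_X_
X___X
XXXX_
XXX__
__X__
t=1: XXXXX
_____
___X_
X___X
X__X_
t=2: XXXX_
XX___
____X
X__X_
_____
t=3: X_X_X
___X_
_X__X
____X
X__X_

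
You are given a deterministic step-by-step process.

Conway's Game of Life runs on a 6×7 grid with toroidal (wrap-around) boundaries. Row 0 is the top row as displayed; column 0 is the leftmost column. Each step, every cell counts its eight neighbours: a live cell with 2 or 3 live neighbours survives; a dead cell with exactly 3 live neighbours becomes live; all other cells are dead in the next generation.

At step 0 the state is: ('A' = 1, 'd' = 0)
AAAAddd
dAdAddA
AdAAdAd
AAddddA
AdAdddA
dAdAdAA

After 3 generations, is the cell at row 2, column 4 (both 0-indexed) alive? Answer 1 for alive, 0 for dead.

0

gen 0: AAAAddd
dAdAddA
AdAAdAd
AAddddA
AdAdddA
dAdAdAA
gen 1: dddAdAd
ddddddA
dddAAAd
dddAdAd
ddAdddd
dddAAAd
gen 2: dddAdAA
dddAddA
dddAdAA
ddAAdAd
ddAddAd
ddAAdAd
gen 3: dddAdAA
AdAAddd
dddAdAA
ddAAdAd
dAdddAA
ddAAdAd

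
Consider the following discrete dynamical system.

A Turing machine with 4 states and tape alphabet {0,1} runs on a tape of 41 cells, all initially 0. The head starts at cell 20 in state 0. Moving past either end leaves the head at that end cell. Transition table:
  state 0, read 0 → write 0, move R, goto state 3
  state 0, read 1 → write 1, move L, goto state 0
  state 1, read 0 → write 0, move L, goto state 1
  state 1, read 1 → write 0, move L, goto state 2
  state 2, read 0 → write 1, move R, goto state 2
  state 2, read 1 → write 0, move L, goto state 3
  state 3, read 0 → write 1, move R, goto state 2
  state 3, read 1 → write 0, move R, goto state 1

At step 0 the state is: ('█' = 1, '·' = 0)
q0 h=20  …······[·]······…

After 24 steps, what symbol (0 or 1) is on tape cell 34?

gen 0: q0 h=20  …······[·]······…
gen 1: q3 h=21  …······[·]······…
gen 2: q2 h=22  …·····█[·]······…
gen 3: q2 h=23  …····██[·]······…
gen 4: q2 h=24  …···███[·]······…
gen 5: q2 h=25  …··████[·]······…
gen 6: q2 h=26  …·█████[·]······…
gen 7: q2 h=27  …██████[·]······…
gen 8: q2 h=28  …██████[·]······…
gen 9: q2 h=29  …██████[·]······…
gen 10: q2 h=30  …██████[·]······…
gen 11: q2 h=31  …██████[·]······…
gen 12: q2 h=32  …██████[·]······…
gen 13: q2 h=33  …██████[·]······…
gen 14: q2 h=34  …██████[·]······|
gen 15: q2 h=35  …██████[·]·····|
gen 16: q2 h=36  …██████[·]····|
gen 17: q2 h=37  …██████[·]···|
gen 18: q2 h=38  …██████[·]··|
gen 19: q2 h=39  …██████[·]·|
gen 20: q2 h=40  …██████[·]|
gen 21: q2 h=40  …██████[█]|
gen 22: q3 h=39  …██████[█]·|
gen 23: q1 h=40  …█████·[·]|
gen 24: q1 h=39  …██████[·]·|

1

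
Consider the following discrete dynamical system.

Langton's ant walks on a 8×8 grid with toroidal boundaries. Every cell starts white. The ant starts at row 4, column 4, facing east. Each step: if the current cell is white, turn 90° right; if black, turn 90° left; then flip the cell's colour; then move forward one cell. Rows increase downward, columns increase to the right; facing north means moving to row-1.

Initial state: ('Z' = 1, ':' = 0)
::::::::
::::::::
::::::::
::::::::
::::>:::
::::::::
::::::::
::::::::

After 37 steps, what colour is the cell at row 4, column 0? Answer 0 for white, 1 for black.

t=0: ::::::::
::::::::
::::::::
::::::::
::::>:::
::::::::
::::::::
::::::::
t=1: ::::::::
::::::::
::::::::
::::::::
::::Z:::
::::v:::
::::::::
::::::::
t=2: ::::::::
::::::::
::::::::
::::::::
::::Z:::
:::<Z:::
::::::::
::::::::
t=3: ::::::::
::::::::
::::::::
::::::::
:::^Z:::
:::ZZ:::
::::::::
::::::::
t=4: ::::::::
::::::::
::::::::
::::::::
:::Z>:::
:::ZZ:::
::::::::
::::::::
t=5: ::::::::
::::::::
::::::::
::::^:::
:::Z::::
:::ZZ:::
::::::::
::::::::
t=6: ::::::::
::::::::
::::::::
::::Z>::
:::Z::::
:::ZZ:::
::::::::
::::::::
t=7: ::::::::
::::::::
::::::::
::::ZZ::
:::Z:v::
:::ZZ:::
::::::::
::::::::
t=8: ::::::::
::::::::
::::::::
::::ZZ::
:::Z<Z::
:::ZZ:::
::::::::
::::::::
t=9: ::::::::
::::::::
::::::::
::::^Z::
:::ZZZ::
:::ZZ:::
::::::::
::::::::
t=10: ::::::::
::::::::
::::::::
:::<:Z::
:::ZZZ::
:::ZZ:::
::::::::
::::::::
t=11: ::::::::
::::::::
:::^::::
:::Z:Z::
:::ZZZ::
:::ZZ:::
::::::::
::::::::
t=12: ::::::::
::::::::
:::Z>:::
:::Z:Z::
:::ZZZ::
:::ZZ:::
::::::::
::::::::
t=13: ::::::::
::::::::
:::ZZ:::
:::ZvZ::
:::ZZZ::
:::ZZ:::
::::::::
::::::::
t=14: ::::::::
::::::::
:::ZZ:::
:::<ZZ::
:::ZZZ::
:::ZZ:::
::::::::
::::::::
t=15: ::::::::
::::::::
:::ZZ:::
::::ZZ::
:::vZZ::
:::ZZ:::
::::::::
::::::::
t=16: ::::::::
::::::::
:::ZZ:::
::::ZZ::
::::>Z::
:::ZZ:::
::::::::
::::::::
t=17: ::::::::
::::::::
:::ZZ:::
::::^Z::
:::::Z::
:::ZZ:::
::::::::
::::::::
t=18: ::::::::
::::::::
:::ZZ:::
:::<:Z::
:::::Z::
:::ZZ:::
::::::::
::::::::
t=19: ::::::::
::::::::
:::^Z:::
:::Z:Z::
:::::Z::
:::ZZ:::
::::::::
::::::::
t=20: ::::::::
::::::::
::<:Z:::
:::Z:Z::
:::::Z::
:::ZZ:::
::::::::
::::::::
t=21: ::::::::
::^:::::
::Z:Z:::
:::Z:Z::
:::::Z::
:::ZZ:::
::::::::
::::::::
t=22: ::::::::
::Z>::::
::Z:Z:::
:::Z:Z::
:::::Z::
:::ZZ:::
::::::::
::::::::
t=23: ::::::::
::ZZ::::
::ZvZ:::
:::Z:Z::
:::::Z::
:::ZZ:::
::::::::
::::::::
t=24: ::::::::
::ZZ::::
::<ZZ:::
:::Z:Z::
:::::Z::
:::ZZ:::
::::::::
::::::::
t=25: ::::::::
::ZZ::::
:::ZZ:::
::vZ:Z::
:::::Z::
:::ZZ:::
::::::::
::::::::
t=26: ::::::::
::ZZ::::
:::ZZ:::
:<ZZ:Z::
:::::Z::
:::ZZ:::
::::::::
::::::::
t=27: ::::::::
::ZZ::::
:^:ZZ:::
:ZZZ:Z::
:::::Z::
:::ZZ:::
::::::::
::::::::
t=28: ::::::::
::ZZ::::
:Z>ZZ:::
:ZZZ:Z::
:::::Z::
:::ZZ:::
::::::::
::::::::
t=29: ::::::::
::ZZ::::
:ZZZZ:::
:ZvZ:Z::
:::::Z::
:::ZZ:::
::::::::
::::::::
t=30: ::::::::
::ZZ::::
:ZZZZ:::
:Z:>:Z::
:::::Z::
:::ZZ:::
::::::::
::::::::
t=31: ::::::::
::ZZ::::
:ZZ^Z:::
:Z:::Z::
:::::Z::
:::ZZ:::
::::::::
::::::::
t=32: ::::::::
::ZZ::::
:Z<:Z:::
:Z:::Z::
:::::Z::
:::ZZ:::
::::::::
::::::::
t=33: ::::::::
::ZZ::::
:Z::Z:::
:Zv::Z::
:::::Z::
:::ZZ:::
::::::::
::::::::
t=34: ::::::::
::ZZ::::
:Z::Z:::
:<Z::Z::
:::::Z::
:::ZZ:::
::::::::
::::::::
t=35: ::::::::
::ZZ::::
:Z::Z:::
::Z::Z::
:v:::Z::
:::ZZ:::
::::::::
::::::::
t=36: ::::::::
::ZZ::::
:Z::Z:::
::Z::Z::
<Z:::Z::
:::ZZ:::
::::::::
::::::::
t=37: ::::::::
::ZZ::::
:Z::Z:::
^:Z::Z::
ZZ:::Z::
:::ZZ:::
::::::::
::::::::

1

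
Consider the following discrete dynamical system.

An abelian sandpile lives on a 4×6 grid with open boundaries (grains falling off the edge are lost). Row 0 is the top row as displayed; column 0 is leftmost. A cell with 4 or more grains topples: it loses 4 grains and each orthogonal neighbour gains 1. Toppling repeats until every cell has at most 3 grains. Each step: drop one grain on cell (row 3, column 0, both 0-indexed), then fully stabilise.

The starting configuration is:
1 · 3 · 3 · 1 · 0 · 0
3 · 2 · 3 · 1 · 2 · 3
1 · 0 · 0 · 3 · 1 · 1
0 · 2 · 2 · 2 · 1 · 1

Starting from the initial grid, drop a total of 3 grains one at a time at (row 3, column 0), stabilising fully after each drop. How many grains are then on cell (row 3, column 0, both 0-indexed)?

3

k=0  1 · 3 · 3 · 1 · 0 · 0
3 · 2 · 3 · 1 · 2 · 3
1 · 0 · 0 · 3 · 1 · 1
0 · 2 · 2 · 2 · 1 · 1
k=1  1 · 3 · 3 · 1 · 0 · 0
3 · 2 · 3 · 1 · 2 · 3
1 · 0 · 0 · 3 · 1 · 1
1 · 2 · 2 · 2 · 1 · 1
k=2  1 · 3 · 3 · 1 · 0 · 0
3 · 2 · 3 · 1 · 2 · 3
1 · 0 · 0 · 3 · 1 · 1
2 · 2 · 2 · 2 · 1 · 1
k=3  1 · 3 · 3 · 1 · 0 · 0
3 · 2 · 3 · 1 · 2 · 3
1 · 0 · 0 · 3 · 1 · 1
3 · 2 · 2 · 2 · 1 · 1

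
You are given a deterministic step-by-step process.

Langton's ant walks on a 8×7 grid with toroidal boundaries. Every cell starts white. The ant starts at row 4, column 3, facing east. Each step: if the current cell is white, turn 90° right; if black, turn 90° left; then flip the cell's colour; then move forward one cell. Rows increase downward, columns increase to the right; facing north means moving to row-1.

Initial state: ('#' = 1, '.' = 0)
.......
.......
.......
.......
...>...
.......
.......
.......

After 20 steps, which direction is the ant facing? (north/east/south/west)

t=0: .......
.......
.......
.......
...>...
.......
.......
.......
t=1: .......
.......
.......
.......
...#...
...v...
.......
.......
t=2: .......
.......
.......
.......
...#...
..<#...
.......
.......
t=3: .......
.......
.......
.......
..^#...
..##...
.......
.......
t=4: .......
.......
.......
.......
..#>...
..##...
.......
.......
t=5: .......
.......
.......
...^...
..#....
..##...
.......
.......
t=6: .......
.......
.......
...#>..
..#....
..##...
.......
.......
t=7: .......
.......
.......
...##..
..#.v..
..##...
.......
.......
t=8: .......
.......
.......
...##..
..#<#..
..##...
.......
.......
t=9: .......
.......
.......
...^#..
..###..
..##...
.......
.......
t=10: .......
.......
.......
..<.#..
..###..
..##...
.......
.......
t=11: .......
.......
..^....
..#.#..
..###..
..##...
.......
.......
t=12: .......
.......
..#>...
..#.#..
..###..
..##...
.......
.......
t=13: .......
.......
..##...
..#v#..
..###..
..##...
.......
.......
t=14: .......
.......
..##...
..<##..
..###..
..##...
.......
.......
t=15: .......
.......
..##...
...##..
..v##..
..##...
.......
.......
t=16: .......
.......
..##...
...##..
...>#..
..##...
.......
.......
t=17: .......
.......
..##...
...^#..
....#..
..##...
.......
.......
t=18: .......
.......
..##...
..<.#..
....#..
..##...
.......
.......
t=19: .......
.......
..^#...
..#.#..
....#..
..##...
.......
.......
t=20: .......
.......
.<.#...
..#.#..
....#..
..##...
.......
.......

west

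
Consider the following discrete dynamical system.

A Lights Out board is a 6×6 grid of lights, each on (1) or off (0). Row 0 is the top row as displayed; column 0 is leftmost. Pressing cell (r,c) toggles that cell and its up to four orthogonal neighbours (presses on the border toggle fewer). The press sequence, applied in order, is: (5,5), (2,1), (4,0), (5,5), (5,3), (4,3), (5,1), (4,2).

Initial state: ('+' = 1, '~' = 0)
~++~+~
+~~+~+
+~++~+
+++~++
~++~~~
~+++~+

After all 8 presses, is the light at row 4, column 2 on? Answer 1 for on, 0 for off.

[0] ~++~+~
+~~+~+
+~++~+
+++~++
~++~~~
~+++~+
[1] ~++~+~
+~~+~+
+~++~+
+++~++
~++~~+
~++++~
[2] ~++~+~
++~+~+
~+~+~+
+~+~++
~++~~+
~++++~
[3] ~++~+~
++~+~+
~+~+~+
~~+~++
+~+~~+
+++++~
[4] ~++~+~
++~+~+
~+~+~+
~~+~++
+~+~~~
++++~+
[5] ~++~+~
++~+~+
~+~+~+
~~+~++
+~++~~
++~~++
[6] ~++~+~
++~+~+
~+~+~+
~~++++
+~~~+~
++~+++
[7] ~++~+~
++~+~+
~+~+~+
~~++++
++~~+~
~~++++
[8] ~++~+~
++~+~+
~+~+~+
~~~+++
+~+++~
~~~+++

1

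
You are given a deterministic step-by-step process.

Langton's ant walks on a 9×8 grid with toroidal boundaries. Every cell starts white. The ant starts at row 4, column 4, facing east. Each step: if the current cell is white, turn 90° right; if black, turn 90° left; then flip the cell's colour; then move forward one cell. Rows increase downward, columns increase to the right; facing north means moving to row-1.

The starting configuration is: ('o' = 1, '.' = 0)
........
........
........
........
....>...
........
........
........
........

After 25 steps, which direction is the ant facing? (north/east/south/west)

south

k=0  ........
........
........
........
....>...
........
........
........
........
k=1  ........
........
........
........
....o...
....v...
........
........
........
k=2  ........
........
........
........
....o...
...<o...
........
........
........
k=3  ........
........
........
........
...^o...
...oo...
........
........
........
k=4  ........
........
........
........
...o>...
...oo...
........
........
........
k=5  ........
........
........
....^...
...o....
...oo...
........
........
........
k=6  ........
........
........
....o>..
...o....
...oo...
........
........
........
k=7  ........
........
........
....oo..
...o.v..
...oo...
........
........
........
k=8  ........
........
........
....oo..
...o<o..
...oo...
........
........
........
k=9  ........
........
........
....^o..
...ooo..
...oo...
........
........
........
k=10  ........
........
........
...<.o..
...ooo..
...oo...
........
........
........
k=11  ........
........
...^....
...o.o..
...ooo..
...oo...
........
........
........
k=12  ........
........
...o>...
...o.o..
...ooo..
...oo...
........
........
........
k=13  ........
........
...oo...
...ovo..
...ooo..
...oo...
........
........
........
k=14  ........
........
...oo...
...<oo..
...ooo..
...oo...
........
........
........
k=15  ........
........
...oo...
....oo..
...voo..
...oo...
........
........
........
k=16  ........
........
...oo...
....oo..
....>o..
...oo...
........
........
........
k=17  ........
........
...oo...
....^o..
.....o..
...oo...
........
........
........
k=18  ........
........
...oo...
...<.o..
.....o..
...oo...
........
........
........
k=19  ........
........
...^o...
...o.o..
.....o..
...oo...
........
........
........
k=20  ........
........
..<.o...
...o.o..
.....o..
...oo...
........
........
........
k=21  ........
..^.....
..o.o...
...o.o..
.....o..
...oo...
........
........
........
k=22  ........
..o>....
..o.o...
...o.o..
.....o..
...oo...
........
........
........
k=23  ........
..oo....
..ovo...
...o.o..
.....o..
...oo...
........
........
........
k=24  ........
..oo....
..<oo...
...o.o..
.....o..
...oo...
........
........
........
k=25  ........
..oo....
...oo...
..vo.o..
.....o..
...oo...
........
........
........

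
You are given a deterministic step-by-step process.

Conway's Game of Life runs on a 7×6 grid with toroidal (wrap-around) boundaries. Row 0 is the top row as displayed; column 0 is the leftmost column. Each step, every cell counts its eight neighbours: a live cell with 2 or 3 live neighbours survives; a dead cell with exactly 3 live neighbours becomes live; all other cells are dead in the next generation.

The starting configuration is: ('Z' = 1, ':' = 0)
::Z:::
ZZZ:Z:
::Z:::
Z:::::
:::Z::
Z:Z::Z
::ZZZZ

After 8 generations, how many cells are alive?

t=0: ::Z:::
ZZZ:Z:
::Z:::
Z:::::
:::Z::
Z:Z::Z
::ZZZZ
t=1: Z:::::
::Z:::
Z:ZZ:Z
::::::
ZZ:::Z
ZZZ::Z
Z:Z:ZZ
t=2: Z::Z::
Z:ZZ:Z
:ZZZ::
::Z:Z:
::Z::Z
::ZZ::
::ZZZ:
t=3: Z:::::
Z::::Z
Z::::Z
::::Z:
:ZZ:Z:
:Z::::
:Z::Z:
t=4: ZZ::::
:Z::::
Z:::Z:
ZZ:ZZ:
:ZZZ::
ZZ:Z::
ZZ::::
t=5: ::Z:::
:Z:::Z
Z:ZZZ:
Z:::Z:
:::::Z
:::Z::
:::::Z
t=6: Z:::::
ZZ::ZZ
Z:ZZZ:
ZZ::Z:
::::ZZ
::::Z:
::::::
t=7: ZZ::::
::Z:Z:
::Z:::
ZZZ:::
Z::ZZ:
::::ZZ
::::::
t=8: :Z::::
::ZZ::
::Z:::
Z:Z::Z
Z:ZZZ:
:::ZZZ
Z::::Z

16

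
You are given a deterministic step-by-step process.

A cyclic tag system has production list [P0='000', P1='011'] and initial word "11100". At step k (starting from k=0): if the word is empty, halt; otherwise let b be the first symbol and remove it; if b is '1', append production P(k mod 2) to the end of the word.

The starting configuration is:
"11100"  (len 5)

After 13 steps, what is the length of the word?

[0] "11100"  (len 5)
[1] "1100000"  (len 7)
[2] "100000011"  (len 9)
[3] "00000011000"  (len 11)
[4] "0000011000"  (len 10)
[5] "000011000"  (len 9)
[6] "00011000"  (len 8)
[7] "0011000"  (len 7)
[8] "011000"  (len 6)
[9] "11000"  (len 5)
[10] "1000011"  (len 7)
[11] "000011000"  (len 9)
[12] "00011000"  (len 8)
[13] "0011000"  (len 7)

7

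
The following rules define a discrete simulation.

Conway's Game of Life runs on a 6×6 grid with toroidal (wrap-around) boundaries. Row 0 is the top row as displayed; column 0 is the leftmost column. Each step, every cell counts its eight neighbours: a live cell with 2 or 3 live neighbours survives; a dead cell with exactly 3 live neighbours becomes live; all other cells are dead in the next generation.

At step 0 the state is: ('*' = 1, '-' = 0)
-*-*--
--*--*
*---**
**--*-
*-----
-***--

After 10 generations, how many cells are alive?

6

step 0: -*-*--
--*--*
*---**
**--*-
*-----
-***--
step 1: **-**-
-***-*
---**-
-*--*-
*--*-*
**-*--
step 2: ------
-*---*
**---*
*-*---
---*-*
---*--
step 3: ------
-*---*
--*--*
--*-*-
--***-
----*-
step 4: ------
*-----
******
-**-**
--*-**
----*-
step 5: ------
*-***-
------
------
***---
---***
step 6: --*---
---*--
---*--
-*----
******
******
step 7: *----*
--**--
--*---
-*---*
------
------
step 8: ------
-***--
-***--
------
------
------
step 9: --*---
-*-*--
-*-*--
--*---
------
------
step 10: --*---
-*-*--
-*-*--
--*---
------
------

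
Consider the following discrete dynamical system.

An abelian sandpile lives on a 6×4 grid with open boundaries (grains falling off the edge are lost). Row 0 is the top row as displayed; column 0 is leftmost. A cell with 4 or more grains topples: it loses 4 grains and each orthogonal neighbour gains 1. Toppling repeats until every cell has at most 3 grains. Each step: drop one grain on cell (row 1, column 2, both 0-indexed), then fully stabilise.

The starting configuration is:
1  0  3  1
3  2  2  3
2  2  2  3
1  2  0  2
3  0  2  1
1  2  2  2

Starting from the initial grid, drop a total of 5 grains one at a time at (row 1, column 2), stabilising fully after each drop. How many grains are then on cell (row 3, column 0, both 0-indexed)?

step 0: 1  0  3  1
3  2  2  3
2  2  2  3
1  2  0  2
3  0  2  1
1  2  2  2
step 1: 1  0  3  1
3  2  3  3
2  2  2  3
1  2  0  2
3  0  2  1
1  2  2  2
step 2: 1  1  0  3
3  3  3  1
2  3  0  1
1  2  1  3
3  0  2  1
1  2  2  2
step 3: 2  2  1  3
1  2  1  2
0  1  2  1
2  3  1  3
3  0  2  1
1  2  2  2
step 4: 2  2  1  3
1  2  2  2
0  1  2  1
2  3  1  3
3  0  2  1
1  2  2  2
step 5: 2  2  1  3
1  2  3  2
0  1  2  1
2  3  1  3
3  0  2  1
1  2  2  2

2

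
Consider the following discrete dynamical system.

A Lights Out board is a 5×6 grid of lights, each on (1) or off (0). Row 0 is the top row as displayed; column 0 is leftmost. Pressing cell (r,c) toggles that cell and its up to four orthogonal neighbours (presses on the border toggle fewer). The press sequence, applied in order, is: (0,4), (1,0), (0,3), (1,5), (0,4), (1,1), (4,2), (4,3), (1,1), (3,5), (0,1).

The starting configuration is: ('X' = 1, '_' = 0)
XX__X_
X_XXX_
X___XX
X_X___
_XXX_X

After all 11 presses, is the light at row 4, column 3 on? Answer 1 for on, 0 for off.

0) XX__X_
X_XXX_
X___XX
X_X___
_XXX_X
1) XX_X_X
X_XX__
X___XX
X_X___
_XXX_X
2) _X_X_X
_XXX__
____XX
X_X___
_XXX_X
3) _XX_XX
_XX___
____XX
X_X___
_XXX_X
4) _XX_X_
_XX_XX
____X_
X_X___
_XXX_X
5) _XXX_X
_XX__X
____X_
X_X___
_XXX_X
6) __XX_X
X____X
_X__X_
X_X___
_XXX_X
7) __XX_X
X____X
_X__X_
X_____
_____X
8) __XX_X
X____X
_X__X_
X__X__
__XXXX
9) _XXX_X
_XX__X
____X_
X__X__
__XXXX
10) _XXX_X
_XX__X
____XX
X__XXX
__XXX_
11) X__X_X
__X__X
____XX
X__XXX
__XXX_

1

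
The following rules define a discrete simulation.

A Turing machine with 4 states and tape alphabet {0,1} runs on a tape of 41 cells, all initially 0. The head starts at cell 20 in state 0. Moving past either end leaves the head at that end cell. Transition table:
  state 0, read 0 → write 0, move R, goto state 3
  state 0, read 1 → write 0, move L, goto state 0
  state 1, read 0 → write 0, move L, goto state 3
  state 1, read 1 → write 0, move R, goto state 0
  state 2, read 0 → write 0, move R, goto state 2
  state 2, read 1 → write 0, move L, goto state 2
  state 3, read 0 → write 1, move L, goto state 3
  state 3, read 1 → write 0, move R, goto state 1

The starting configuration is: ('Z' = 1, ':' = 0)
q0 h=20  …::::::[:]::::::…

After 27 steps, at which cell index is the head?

2

k=0  q0 h=20  …::::::[:]::::::…
k=1  q3 h=21  …::::::[:]::::::…
k=2  q3 h=20  …::::::[:]Z:::::…
k=3  q3 h=19  …::::::[:]ZZ::::…
k=4  q3 h=18  …::::::[:]ZZZ:::…
k=5  q3 h=17  …::::::[:]ZZZZ::…
k=6  q3 h=16  …::::::[:]ZZZZZ:…
k=7  q3 h=15  …::::::[:]ZZZZZZ…
k=8  q3 h=14  …::::::[:]ZZZZZZ…
k=9  q3 h=13  …::::::[:]ZZZZZZ…
k=10  q3 h=12  …::::::[:]ZZZZZZ…
k=11  q3 h=11  …::::::[:]ZZZZZZ…
k=12  q3 h=10  …::::::[:]ZZZZZZ…
k=13  q3 h= 9  …::::::[:]ZZZZZZ…
k=14  q3 h= 8  …::::::[:]ZZZZZZ…
k=15  q3 h= 7  …::::::[:]ZZZZZZ…
k=16  q3 h= 6  |::::::[:]ZZZZZZ…
k=17  q3 h= 5  |:::::[:]ZZZZZZ…
k=18  q3 h= 4  |::::[:]ZZZZZZ…
k=19  q3 h= 3  |:::[:]ZZZZZZ…
k=20  q3 h= 2  |::[:]ZZZZZZ…
k=21  q3 h= 1  |:[:]ZZZZZZ…
k=22  q3 h= 0  |[:]ZZZZZZ…
k=23  q3 h= 0  |[Z]ZZZZZZ…
k=24  q1 h= 1  |:[Z]ZZZZZZ…
k=25  q0 h= 2  |::[Z]ZZZZZZ…
k=26  q0 h= 1  |:[:]:ZZZZZ…
k=27  q3 h= 2  |::[:]ZZZZZZ…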